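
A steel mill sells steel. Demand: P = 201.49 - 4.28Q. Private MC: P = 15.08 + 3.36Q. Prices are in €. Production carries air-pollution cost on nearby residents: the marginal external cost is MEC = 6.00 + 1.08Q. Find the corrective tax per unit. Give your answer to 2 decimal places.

tax = €28.34 per unit

Social marginal cost = private MC + MEC = 21.08 + 4.44Q.
Set SMC = demand: 21.08 + 4.44Q = 201.49 - 4.28Q → Q* = 20.6892.
The Pigouvian tax equals MEC at Q*: 6.00 + 1.08×20.6892 = 28.3443.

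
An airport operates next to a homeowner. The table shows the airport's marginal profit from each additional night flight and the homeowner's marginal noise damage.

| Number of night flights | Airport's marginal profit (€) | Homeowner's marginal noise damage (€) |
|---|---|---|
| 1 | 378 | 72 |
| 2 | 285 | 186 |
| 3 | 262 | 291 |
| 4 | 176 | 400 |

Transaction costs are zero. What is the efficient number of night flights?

2

Bargaining reaches the level where marginal profit last exceeds marginal noise damage.
That holds through level 2 (285 ≥ 186) but not at 3 (262 < 291).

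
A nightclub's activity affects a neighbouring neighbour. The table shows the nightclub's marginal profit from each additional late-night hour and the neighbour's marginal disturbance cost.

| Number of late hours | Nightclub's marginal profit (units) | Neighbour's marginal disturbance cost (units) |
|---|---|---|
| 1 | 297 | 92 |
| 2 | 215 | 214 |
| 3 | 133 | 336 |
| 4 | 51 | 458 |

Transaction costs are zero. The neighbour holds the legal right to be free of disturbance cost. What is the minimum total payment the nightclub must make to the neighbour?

Efficient level: marginal profit ≥ marginal disturbance cost through level 2, so k* = 2.
With the neighbour holding the right, the nightclub must at least compensate total damage at k*: 92 + 214 = 306.

306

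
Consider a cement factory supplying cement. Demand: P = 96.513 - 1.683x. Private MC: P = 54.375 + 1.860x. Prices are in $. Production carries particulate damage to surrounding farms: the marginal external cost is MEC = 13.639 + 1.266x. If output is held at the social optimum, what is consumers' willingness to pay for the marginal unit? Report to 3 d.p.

P = $86.539

Social marginal cost = private MC + MEC = 68.014 + 3.126x.
Set SMC = demand: 68.014 + 3.126x = 96.513 - 1.683x → x* = 5.9262.
Consumer price on the demand curve at x*: 96.513 − 1.683×5.9262 = 86.5392.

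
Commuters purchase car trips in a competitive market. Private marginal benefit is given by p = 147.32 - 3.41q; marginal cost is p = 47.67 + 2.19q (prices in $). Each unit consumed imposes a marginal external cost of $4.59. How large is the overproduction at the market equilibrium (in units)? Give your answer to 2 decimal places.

Market equilibrium (private): 47.67 + 2.19q = 147.32 - 3.41q → q_m = 17.7946.
Social marginal benefit = demand − MEC = 142.73 - 3.41q.
Set SMB = MC: 142.73 - 3.41q = 47.67 + 2.19q → q* = 16.9750.
Gap = |17.7946 − 16.9750| = 0.8196.

0.82 units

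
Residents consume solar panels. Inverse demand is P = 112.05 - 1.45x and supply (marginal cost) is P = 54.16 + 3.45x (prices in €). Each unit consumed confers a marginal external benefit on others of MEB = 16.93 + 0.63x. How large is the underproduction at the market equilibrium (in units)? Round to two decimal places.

Market equilibrium (private): 54.16 + 3.45x = 112.05 - 1.45x → x_m = 11.8143.
Social marginal benefit = demand + MEB = 128.98 - 0.82x.
Set SMB = MC: 128.98 - 0.82x = 54.16 + 3.45x → x* = 17.5222.
Gap = |11.8143 − 17.5222| = 5.7079.

5.71 units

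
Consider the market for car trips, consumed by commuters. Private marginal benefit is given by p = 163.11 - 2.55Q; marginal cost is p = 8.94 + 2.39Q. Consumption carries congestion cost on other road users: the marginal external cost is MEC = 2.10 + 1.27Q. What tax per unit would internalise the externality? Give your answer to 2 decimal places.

tax = 33.20 per unit

Social marginal benefit = demand − MEC = 161.01 - 3.82Q.
Set SMB = MC: 161.01 - 3.82Q = 8.94 + 2.39Q → Q* = 24.4879.
The Pigouvian tax equals MEC at Q*: 2.10 + 1.27×24.4879 = 33.1996.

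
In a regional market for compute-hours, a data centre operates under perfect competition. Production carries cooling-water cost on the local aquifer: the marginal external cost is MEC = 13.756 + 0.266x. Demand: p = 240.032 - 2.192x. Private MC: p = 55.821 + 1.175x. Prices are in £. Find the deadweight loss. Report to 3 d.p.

Market equilibrium (private): 55.821 + 1.175x = 240.032 - 2.192x → x_m = 54.7107.
Social marginal cost = private MC + MEC = 69.577 + 1.441x.
Set SMC = demand: 69.577 + 1.441x = 240.032 - 2.192x → x* = 46.9185.
Between x* and x_m the wedge SMC − demand runs linearly from 0 to MEC(x_m), so the loss is a triangle.
DWL = ½ × 7.7922 × 28.3091 = 110.2951.

DWL = £110.295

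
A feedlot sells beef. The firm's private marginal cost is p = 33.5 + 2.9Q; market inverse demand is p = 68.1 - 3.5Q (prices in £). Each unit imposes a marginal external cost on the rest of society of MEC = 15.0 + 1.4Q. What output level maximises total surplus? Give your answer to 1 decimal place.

Q* = 2.5

Social marginal cost = private MC + MEC = 48.5 + 4.3Q.
Set SMC = demand: 48.5 + 4.3Q = 68.1 - 3.5Q → Q* = 2.5128.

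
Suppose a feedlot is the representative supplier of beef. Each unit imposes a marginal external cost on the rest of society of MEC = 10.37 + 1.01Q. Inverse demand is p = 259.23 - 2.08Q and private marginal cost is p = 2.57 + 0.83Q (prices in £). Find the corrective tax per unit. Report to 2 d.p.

Social marginal cost = private MC + MEC = 12.94 + 1.84Q.
Set SMC = demand: 12.94 + 1.84Q = 259.23 - 2.08Q → Q* = 62.8291.
The Pigouvian tax equals MEC at Q*: 10.37 + 1.01×62.8291 = 73.8274.

tax = £73.83 per unit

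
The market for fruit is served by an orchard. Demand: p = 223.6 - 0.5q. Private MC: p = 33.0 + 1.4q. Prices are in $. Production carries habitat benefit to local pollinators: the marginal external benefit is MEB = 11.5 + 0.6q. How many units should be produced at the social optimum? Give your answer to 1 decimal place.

Social marginal cost = private MC − MEB = 21.5 + 0.8q.
Set SMC = demand: 21.5 + 0.8q = 223.6 - 0.5q → q* = 155.4615.

q* = 155.5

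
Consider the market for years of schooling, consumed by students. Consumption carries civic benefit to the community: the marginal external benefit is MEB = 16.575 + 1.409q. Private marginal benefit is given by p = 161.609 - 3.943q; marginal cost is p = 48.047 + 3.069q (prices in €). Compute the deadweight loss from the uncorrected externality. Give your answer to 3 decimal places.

DWL = €138.489

Market equilibrium (private): 48.047 + 3.069q = 161.609 - 3.943q → q_m = 16.1954.
Social marginal benefit = demand + MEB = 178.184 - 2.534q.
Set SMB = MC: 178.184 - 2.534q = 48.047 + 3.069q → q* = 23.2263.
Height of the DWL triangle at q_m is SMB(q_m) − MC(q_m) = MEB(q_m) = 39.3943.
DWL = ½ × 7.0309 × 39.3943 = 138.4887.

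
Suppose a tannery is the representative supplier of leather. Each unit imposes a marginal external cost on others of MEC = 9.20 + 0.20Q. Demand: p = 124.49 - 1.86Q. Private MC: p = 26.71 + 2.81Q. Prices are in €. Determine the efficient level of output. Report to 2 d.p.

Q* = 18.19

Social marginal cost = private MC + MEC = 35.91 + 3.01Q.
Set SMC = demand: 35.91 + 3.01Q = 124.49 - 1.86Q → Q* = 18.1889.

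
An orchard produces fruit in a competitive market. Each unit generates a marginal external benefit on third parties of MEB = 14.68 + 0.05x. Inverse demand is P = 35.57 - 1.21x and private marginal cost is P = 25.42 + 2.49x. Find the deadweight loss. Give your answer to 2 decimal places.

DWL = 30.08

Market equilibrium (private): 25.42 + 2.49x = 35.57 - 1.21x → x_m = 2.7432.
Social marginal cost = private MC − MEB = 10.74 + 2.44x.
Set SMC = demand: 10.74 + 2.44x = 35.57 - 1.21x → x* = 6.8027.
The welfare-loss triangle has base |x_m − x*| and height MEB(x_m) (the vertical gap between SMC and demand is zero at x* and MEB at x_m).
DWL = ½ × 4.0595 × 14.8172 = 30.0752.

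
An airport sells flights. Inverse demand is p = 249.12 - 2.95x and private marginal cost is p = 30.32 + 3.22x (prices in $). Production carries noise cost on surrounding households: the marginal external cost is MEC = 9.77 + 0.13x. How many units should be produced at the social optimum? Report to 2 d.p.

Social marginal cost = private MC + MEC = 40.09 + 3.35x.
Set SMC = demand: 40.09 + 3.35x = 249.12 - 2.95x → x* = 33.1794.

x* = 33.18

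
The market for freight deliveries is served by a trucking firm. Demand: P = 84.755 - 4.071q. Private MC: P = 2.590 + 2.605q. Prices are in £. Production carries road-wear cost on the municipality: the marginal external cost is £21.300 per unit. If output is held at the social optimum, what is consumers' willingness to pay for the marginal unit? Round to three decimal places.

P = £47.640

Social marginal cost = private MC + MEC = 23.890 + 2.605q.
Set SMC = demand: 23.890 + 2.605q = 84.755 - 4.071q → q* = 9.1170.
Consumer price on the demand curve at q*: 84.755 − 4.071×9.1170 = 47.6397.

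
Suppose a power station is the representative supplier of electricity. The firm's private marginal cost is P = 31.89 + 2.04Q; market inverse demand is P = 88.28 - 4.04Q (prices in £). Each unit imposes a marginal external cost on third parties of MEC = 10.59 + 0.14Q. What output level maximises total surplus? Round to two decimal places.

Social marginal cost = private MC + MEC = 42.48 + 2.18Q.
Set SMC = demand: 42.48 + 2.18Q = 88.28 - 4.04Q → Q* = 7.3633.

Q* = 7.36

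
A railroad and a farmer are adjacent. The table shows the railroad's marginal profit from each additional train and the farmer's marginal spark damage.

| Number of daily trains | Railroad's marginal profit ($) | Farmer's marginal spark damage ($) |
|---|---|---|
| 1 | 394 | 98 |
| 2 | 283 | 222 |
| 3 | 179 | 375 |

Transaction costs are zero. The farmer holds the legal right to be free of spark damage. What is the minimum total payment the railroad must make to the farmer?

$320

Efficient level: marginal profit ≥ marginal spark damage through level 2, so k* = 2.
With the farmer holding the right, the railroad must at least compensate total damage at k*: 98 + 222 = 320.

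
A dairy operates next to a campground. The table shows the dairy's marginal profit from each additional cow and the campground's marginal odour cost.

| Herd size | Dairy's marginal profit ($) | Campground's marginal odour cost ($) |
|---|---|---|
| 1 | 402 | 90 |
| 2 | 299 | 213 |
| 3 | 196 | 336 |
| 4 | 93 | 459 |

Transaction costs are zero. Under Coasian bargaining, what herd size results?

2

Bargaining reaches the level where marginal profit last exceeds marginal odour cost.
That holds through level 2 (299 ≥ 213) but not at 3 (196 < 336).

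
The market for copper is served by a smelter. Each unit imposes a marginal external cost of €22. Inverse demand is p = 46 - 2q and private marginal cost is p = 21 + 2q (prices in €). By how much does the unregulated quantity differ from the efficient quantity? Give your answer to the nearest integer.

6 units

Market equilibrium (private): 21 + 2q = 46 - 2q → q_m = 6.2500.
Social marginal cost = private MC + MEC = 43 + 2q.
Set SMC = demand: 43 + 2q = 46 - 2q → q* = 0.7500.
Gap = |6.2500 − 0.7500| = 5.5000.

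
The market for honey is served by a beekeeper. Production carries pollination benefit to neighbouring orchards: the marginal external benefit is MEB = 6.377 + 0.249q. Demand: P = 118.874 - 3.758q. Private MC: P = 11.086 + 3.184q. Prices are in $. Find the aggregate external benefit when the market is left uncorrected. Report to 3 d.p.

Market equilibrium (private): 11.086 + 3.184q = 118.874 - 3.758q → q_m = 15.5269.
Total external benefit = ∫₀^{q_m} (6.377 + 0.249q) dq = 6.377×15.5269 + ½×0.249×15.5269² = 129.0301.

$129.030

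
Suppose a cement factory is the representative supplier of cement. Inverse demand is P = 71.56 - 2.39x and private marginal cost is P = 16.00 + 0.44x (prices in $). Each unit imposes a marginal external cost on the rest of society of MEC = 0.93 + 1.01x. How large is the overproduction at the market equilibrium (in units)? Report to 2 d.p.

Market equilibrium (private): 16.00 + 0.44x = 71.56 - 2.39x → x_m = 19.6325.
Social marginal cost = private MC + MEC = 16.93 + 1.45x.
Set SMC = demand: 16.93 + 1.45x = 71.56 - 2.39x → x* = 14.2266.
Gap = |19.6325 − 14.2266| = 5.4059.

5.41 units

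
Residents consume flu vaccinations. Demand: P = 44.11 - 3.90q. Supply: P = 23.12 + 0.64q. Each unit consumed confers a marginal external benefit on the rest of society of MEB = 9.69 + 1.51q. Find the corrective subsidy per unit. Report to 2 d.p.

subsidy = 24.98 per unit

Social marginal benefit = demand + MEB = 53.80 - 2.39q.
Set SMB = MC: 53.80 - 2.39q = 23.12 + 0.64q → q* = 10.1254.
The Pigouvian subsidy equals MEB at q*: 9.69 + 1.51×10.1254 = 24.9794.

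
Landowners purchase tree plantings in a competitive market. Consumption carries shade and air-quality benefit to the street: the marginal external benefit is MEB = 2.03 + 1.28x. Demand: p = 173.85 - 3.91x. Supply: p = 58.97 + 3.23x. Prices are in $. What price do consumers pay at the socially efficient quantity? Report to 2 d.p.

Social marginal benefit = demand + MEB = 175.88 - 2.63x.
Set SMB = MC: 175.88 - 2.63x = 58.97 + 3.23x → x* = 19.9505.
Consumer price on the demand curve at x*: 173.85 − 3.91×19.9505 = 95.8435.

P = $95.84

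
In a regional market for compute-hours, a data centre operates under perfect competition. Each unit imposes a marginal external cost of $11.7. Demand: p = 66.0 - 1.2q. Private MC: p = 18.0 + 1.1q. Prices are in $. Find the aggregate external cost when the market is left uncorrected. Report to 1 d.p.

$244.2

Market equilibrium (private): 18.0 + 1.1q = 66.0 - 1.2q → q_m = 20.8696.
Total external cost = MEC × q_m = 11.7 × 20.8696 = 244.1743.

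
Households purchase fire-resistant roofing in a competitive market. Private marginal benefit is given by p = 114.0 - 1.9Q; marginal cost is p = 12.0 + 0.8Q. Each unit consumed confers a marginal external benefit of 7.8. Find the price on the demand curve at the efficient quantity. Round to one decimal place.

Social marginal benefit = demand + MEB = 121.8 - 1.9Q.
Set SMB = MC: 121.8 - 1.9Q = 12.0 + 0.8Q → Q* = 40.6667.
Consumer price on the demand curve at Q*: 114.0 − 1.9×40.6667 = 36.7333.

P = 36.7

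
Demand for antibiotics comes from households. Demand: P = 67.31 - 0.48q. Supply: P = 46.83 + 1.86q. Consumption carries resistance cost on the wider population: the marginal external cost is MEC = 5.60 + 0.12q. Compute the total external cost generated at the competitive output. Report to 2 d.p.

Market equilibrium (private): 46.83 + 1.86q = 67.31 - 0.48q → q_m = 8.7521.
Total external cost = ∫₀^{q_m} (5.60 + 0.12q) dq = 5.60×8.7521 + ½×0.12×8.7521² = 53.6077.

53.61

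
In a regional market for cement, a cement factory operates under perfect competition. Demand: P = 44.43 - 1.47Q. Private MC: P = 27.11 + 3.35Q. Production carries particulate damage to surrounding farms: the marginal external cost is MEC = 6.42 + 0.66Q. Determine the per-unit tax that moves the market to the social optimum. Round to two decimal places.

tax = 7.73 per unit

Social marginal cost = private MC + MEC = 33.53 + 4.01Q.
Set SMC = demand: 33.53 + 4.01Q = 44.43 - 1.47Q → Q* = 1.9891.
The Pigouvian tax equals MEC at Q*: 6.42 + 0.66×1.9891 = 7.7328.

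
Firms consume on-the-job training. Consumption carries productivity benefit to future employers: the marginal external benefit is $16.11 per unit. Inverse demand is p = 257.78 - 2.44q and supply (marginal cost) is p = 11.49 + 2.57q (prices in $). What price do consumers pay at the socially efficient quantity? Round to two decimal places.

Social marginal benefit = demand + MEB = 273.89 - 2.44q.
Set SMB = MC: 273.89 - 2.44q = 11.49 + 2.57q → q* = 52.3752.
Consumer price on the demand curve at q*: 257.78 − 2.44×52.3752 = 129.9845.

P = $129.98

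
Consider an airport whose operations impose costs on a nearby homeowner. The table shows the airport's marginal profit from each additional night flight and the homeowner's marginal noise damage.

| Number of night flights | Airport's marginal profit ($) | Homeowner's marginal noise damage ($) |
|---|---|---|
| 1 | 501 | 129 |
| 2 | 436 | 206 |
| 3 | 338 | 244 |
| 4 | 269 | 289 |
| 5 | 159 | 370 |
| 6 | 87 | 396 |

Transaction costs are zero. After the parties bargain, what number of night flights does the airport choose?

Bargaining reaches the level where marginal profit last exceeds marginal noise damage.
That holds through level 3 (338 ≥ 244) but not at 4 (269 < 289).

3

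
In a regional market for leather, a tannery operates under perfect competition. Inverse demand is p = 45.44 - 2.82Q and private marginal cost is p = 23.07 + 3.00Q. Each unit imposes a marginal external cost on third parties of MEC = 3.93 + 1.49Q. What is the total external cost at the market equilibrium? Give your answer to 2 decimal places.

26.11

Market equilibrium (private): 23.07 + 3.00Q = 45.44 - 2.82Q → Q_m = 3.8436.
Total external cost = ∫₀^{Q_m} (3.93 + 1.49Q) dQ = 3.93×3.8436 + ½×1.49×3.8436² = 26.1114.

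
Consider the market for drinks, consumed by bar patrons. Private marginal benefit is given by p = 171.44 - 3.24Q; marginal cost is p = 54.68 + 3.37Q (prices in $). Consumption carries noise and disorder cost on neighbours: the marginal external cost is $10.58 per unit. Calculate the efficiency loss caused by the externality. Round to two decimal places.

DWL = $8.47

Market equilibrium (private): 54.68 + 3.37Q = 171.44 - 3.24Q → Q_m = 17.6641.
Social marginal benefit = demand − MEC = 160.86 - 3.24Q.
Set SMB = MC: 160.86 - 3.24Q = 54.68 + 3.37Q → Q* = 16.0635.
The welfare-loss triangle has base |Q_m − Q*| and height MEC(Q_m) (the vertical gap between SMB and MC is zero at Q* and MEC at Q_m).
DWL = ½ × 1.6006 × 10.5800 = 8.4672.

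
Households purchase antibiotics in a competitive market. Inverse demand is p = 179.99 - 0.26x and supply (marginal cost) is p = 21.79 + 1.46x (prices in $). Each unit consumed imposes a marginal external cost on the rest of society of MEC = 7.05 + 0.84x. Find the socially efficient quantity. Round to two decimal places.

x* = 59.04

Social marginal benefit = demand − MEC = 172.94 - 1.10x.
Set SMB = MC: 172.94 - 1.10x = 21.79 + 1.46x → x* = 59.0430.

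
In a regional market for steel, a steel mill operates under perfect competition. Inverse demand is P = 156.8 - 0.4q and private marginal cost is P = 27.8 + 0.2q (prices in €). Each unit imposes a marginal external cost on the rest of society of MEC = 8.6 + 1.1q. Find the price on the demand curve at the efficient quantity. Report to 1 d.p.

P = €128.5

Social marginal cost = private MC + MEC = 36.4 + 1.3q.
Set SMC = demand: 36.4 + 1.3q = 156.8 - 0.4q → q* = 70.8235.
Consumer price on the demand curve at q*: 156.8 − 0.4×70.8235 = 128.4706.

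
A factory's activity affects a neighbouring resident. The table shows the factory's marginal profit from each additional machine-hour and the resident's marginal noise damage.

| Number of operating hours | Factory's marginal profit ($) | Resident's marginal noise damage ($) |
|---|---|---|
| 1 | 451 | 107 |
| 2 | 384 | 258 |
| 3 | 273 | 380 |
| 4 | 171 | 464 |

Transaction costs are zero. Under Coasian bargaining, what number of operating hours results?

2

Bargaining reaches the level where marginal profit last exceeds marginal noise damage.
That holds through level 2 (384 ≥ 258) but not at 3 (273 < 380).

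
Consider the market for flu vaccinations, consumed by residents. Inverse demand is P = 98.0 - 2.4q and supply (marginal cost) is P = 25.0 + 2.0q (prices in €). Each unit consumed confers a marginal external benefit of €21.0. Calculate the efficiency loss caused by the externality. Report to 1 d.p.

DWL = €50.1

Market equilibrium (private): 25.0 + 2.0q = 98.0 - 2.4q → q_m = 16.5909.
Social marginal benefit = demand + MEB = 119.0 - 2.4q.
Set SMB = MC: 119.0 - 2.4q = 25.0 + 2.0q → q* = 21.3636.
Between q* and q_m the wedge SMB − MC runs linearly from 0 to MEB(q_m), so the loss is a triangle.
DWL = ½ × 4.7727 × 21.0000 = 50.1134.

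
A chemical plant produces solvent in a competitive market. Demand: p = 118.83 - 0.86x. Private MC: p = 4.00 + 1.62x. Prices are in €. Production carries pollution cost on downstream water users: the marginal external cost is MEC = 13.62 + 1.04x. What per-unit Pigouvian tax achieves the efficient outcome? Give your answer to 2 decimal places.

tax = €43.52 per unit

Social marginal cost = private MC + MEC = 17.62 + 2.66x.
Set SMC = demand: 17.62 + 2.66x = 118.83 - 0.86x → x* = 28.7528.
The Pigouvian tax equals MEC at x*: 13.62 + 1.04×28.7528 = 43.5229.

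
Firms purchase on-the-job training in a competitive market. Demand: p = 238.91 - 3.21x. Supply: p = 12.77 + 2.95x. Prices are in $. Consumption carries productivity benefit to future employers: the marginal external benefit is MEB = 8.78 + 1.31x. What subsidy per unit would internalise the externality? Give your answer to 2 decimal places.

Social marginal benefit = demand + MEB = 247.69 - 1.90x.
Set SMB = MC: 247.69 - 1.90x = 12.77 + 2.95x → x* = 48.4371.
The Pigouvian subsidy equals MEB at x*: 8.78 + 1.31×48.4371 = 72.2326.

subsidy = $72.23 per unit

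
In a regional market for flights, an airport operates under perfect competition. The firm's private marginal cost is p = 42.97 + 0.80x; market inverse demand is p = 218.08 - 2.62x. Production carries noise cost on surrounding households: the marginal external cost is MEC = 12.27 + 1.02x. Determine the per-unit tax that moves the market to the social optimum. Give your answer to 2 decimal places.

Social marginal cost = private MC + MEC = 55.24 + 1.82x.
Set SMC = demand: 55.24 + 1.82x = 218.08 - 2.62x → x* = 36.6757.
The Pigouvian tax equals MEC at x*: 12.27 + 1.02×36.6757 = 49.6792.

tax = 49.68 per unit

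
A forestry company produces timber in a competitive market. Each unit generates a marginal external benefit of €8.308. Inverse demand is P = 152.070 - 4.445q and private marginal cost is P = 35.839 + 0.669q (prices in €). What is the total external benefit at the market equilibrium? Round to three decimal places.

€188.824

Market equilibrium (private): 35.839 + 0.669q = 152.070 - 4.445q → q_m = 22.7280.
Total external benefit = MEB × q_m = 8.308 × 22.7280 = 188.8242.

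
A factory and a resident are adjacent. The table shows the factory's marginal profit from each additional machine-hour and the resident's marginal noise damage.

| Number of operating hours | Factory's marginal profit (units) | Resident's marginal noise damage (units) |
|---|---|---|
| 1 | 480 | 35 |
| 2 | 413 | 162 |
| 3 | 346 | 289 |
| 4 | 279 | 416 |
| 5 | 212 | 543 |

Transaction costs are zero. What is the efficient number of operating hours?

Bargaining reaches the level where marginal profit last exceeds marginal noise damage.
That holds through level 3 (346 ≥ 289) but not at 4 (279 < 416).

3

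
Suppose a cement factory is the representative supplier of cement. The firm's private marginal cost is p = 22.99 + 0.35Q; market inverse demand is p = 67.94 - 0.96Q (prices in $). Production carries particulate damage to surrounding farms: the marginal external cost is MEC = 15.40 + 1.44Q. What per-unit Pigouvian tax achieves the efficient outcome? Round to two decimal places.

tax = $30.87 per unit

Social marginal cost = private MC + MEC = 38.39 + 1.79Q.
Set SMC = demand: 38.39 + 1.79Q = 67.94 - 0.96Q → Q* = 10.7455.
The Pigouvian tax equals MEC at Q*: 15.40 + 1.44×10.7455 = 30.8735.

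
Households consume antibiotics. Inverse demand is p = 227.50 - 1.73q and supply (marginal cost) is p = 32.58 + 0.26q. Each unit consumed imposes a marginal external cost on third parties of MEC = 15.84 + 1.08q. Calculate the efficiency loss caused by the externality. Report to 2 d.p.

Market equilibrium (private): 32.58 + 0.26q = 227.50 - 1.73q → q_m = 97.9497.
Social marginal benefit = demand − MEC = 211.66 - 2.81q.
Set SMB = MC: 211.66 - 2.81q = 32.58 + 0.26q → q* = 58.3322.
The welfare-loss triangle has base |q_m − q*| and height MEC(q_m) (the vertical gap between SMB and MC is zero at q* and MEC at q_m).
DWL = ½ × 39.6175 × 121.6257 = 2409.2531.

DWL = 2409.25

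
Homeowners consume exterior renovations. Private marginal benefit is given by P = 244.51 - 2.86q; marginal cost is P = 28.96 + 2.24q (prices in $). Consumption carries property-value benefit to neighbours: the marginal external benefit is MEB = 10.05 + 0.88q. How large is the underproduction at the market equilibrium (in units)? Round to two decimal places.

11.20 units

Market equilibrium (private): 28.96 + 2.24q = 244.51 - 2.86q → q_m = 42.2647.
Social marginal benefit = demand + MEB = 254.56 - 1.98q.
Set SMB = MC: 254.56 - 1.98q = 28.96 + 2.24q → q* = 53.4597.
Gap = |42.2647 − 53.4597| = 11.1950.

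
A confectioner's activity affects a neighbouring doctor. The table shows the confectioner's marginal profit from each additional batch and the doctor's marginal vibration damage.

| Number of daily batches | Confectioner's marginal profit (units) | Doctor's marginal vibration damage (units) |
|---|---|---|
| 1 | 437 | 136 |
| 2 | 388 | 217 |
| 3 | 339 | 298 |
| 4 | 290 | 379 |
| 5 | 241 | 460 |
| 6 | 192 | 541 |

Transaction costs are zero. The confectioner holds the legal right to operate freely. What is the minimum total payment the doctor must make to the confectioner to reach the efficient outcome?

723

Left alone the confectioner would choose level 6 (marginal profit stays positive).
Efficient level: k* = 3 (marginal profit ≥ marginal vibration damage through 3).
The doctor must at least cover the confectioner's forgone profit from cutting 6→3: 290 + 241 + 192 = 723.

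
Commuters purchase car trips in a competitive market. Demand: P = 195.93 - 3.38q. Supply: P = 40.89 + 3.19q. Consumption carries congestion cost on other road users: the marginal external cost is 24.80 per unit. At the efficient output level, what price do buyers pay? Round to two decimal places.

Social marginal benefit = demand − MEC = 171.13 - 3.38q.
Set SMB = MC: 171.13 - 3.38q = 40.89 + 3.19q → q* = 19.8234.
Consumer price on the demand curve at q*: 195.93 − 3.38×19.8234 = 128.9269.

P = 128.93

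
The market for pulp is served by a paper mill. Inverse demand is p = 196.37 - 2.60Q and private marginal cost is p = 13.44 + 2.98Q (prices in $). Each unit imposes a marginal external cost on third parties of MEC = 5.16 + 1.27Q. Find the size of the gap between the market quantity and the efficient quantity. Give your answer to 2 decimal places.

6.83 units

Market equilibrium (private): 13.44 + 2.98Q = 196.37 - 2.60Q → Q_m = 32.7832.
Social marginal cost = private MC + MEC = 18.60 + 4.25Q.
Set SMC = demand: 18.60 + 4.25Q = 196.37 - 2.60Q → Q* = 25.9518.
Gap = |32.7832 − 25.9518| = 6.8314.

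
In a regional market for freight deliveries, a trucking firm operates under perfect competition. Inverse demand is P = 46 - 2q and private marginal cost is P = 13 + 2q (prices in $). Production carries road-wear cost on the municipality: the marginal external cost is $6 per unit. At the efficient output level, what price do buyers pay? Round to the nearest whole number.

Social marginal cost = private MC + MEC = 19 + 2q.
Set SMC = demand: 19 + 2q = 46 - 2q → q* = 6.7500.
Consumer price on the demand curve at q*: 46 − 2×6.7500 = 32.5000.

P = $33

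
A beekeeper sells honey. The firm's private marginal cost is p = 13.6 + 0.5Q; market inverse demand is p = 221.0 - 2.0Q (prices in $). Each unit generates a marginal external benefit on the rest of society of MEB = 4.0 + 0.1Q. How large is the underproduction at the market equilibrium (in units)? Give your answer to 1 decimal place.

5.1 units

Market equilibrium (private): 13.6 + 0.5Q = 221.0 - 2.0Q → Q_m = 82.9600.
Social marginal cost = private MC − MEB = 9.6 + 0.4Q.
Set SMC = demand: 9.6 + 0.4Q = 221.0 - 2.0Q → Q* = 88.0833.
Gap = |82.9600 − 88.0833| = 5.1233.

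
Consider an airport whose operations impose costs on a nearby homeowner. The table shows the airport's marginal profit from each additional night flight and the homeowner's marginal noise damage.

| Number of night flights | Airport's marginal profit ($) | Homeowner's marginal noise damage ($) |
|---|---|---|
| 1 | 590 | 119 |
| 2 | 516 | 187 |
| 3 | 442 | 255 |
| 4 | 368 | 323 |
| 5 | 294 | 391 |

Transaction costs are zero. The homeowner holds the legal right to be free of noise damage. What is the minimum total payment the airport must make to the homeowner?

Efficient level: marginal profit ≥ marginal noise damage through level 4, so k* = 4.
With the homeowner holding the right, the airport must at least compensate total damage at k*: 119 + 187 + 255 + 323 = 884.

$884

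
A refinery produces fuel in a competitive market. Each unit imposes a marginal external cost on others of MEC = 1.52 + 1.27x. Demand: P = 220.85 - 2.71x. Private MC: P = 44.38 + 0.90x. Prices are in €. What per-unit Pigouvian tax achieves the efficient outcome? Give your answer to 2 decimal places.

tax = €47.05 per unit

Social marginal cost = private MC + MEC = 45.90 + 2.17x.
Set SMC = demand: 45.90 + 2.17x = 220.85 - 2.71x → x* = 35.8504.
The Pigouvian tax equals MEC at x*: 1.52 + 1.27×35.8504 = 47.0500.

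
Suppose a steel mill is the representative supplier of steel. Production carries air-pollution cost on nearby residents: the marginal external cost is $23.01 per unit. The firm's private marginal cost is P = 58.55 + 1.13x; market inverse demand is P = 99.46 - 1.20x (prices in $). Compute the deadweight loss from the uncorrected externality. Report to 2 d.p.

Market equilibrium (private): 58.55 + 1.13x = 99.46 - 1.20x → x_m = 17.5579.
Social marginal cost = private MC + MEC = 81.56 + 1.13x.
Set SMC = demand: 81.56 + 1.13x = 99.46 - 1.20x → x* = 7.6824.
The loss is the area between SMC and demand from x* to x_m; with linear curves that's a triangle of height MEC(x_m).
DWL = ½ × 9.8755 × 23.0100 = 113.6176.

DWL = $113.62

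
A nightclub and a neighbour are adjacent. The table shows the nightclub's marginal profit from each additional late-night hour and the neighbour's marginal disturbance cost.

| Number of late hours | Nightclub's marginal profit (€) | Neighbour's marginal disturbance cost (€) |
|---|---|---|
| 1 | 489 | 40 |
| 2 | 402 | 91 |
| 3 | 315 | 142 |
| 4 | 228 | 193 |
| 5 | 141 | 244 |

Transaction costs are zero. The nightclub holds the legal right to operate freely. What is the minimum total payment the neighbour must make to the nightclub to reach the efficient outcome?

€141

Left alone the nightclub would choose level 5 (marginal profit stays positive).
Efficient level: k* = 4 (marginal profit ≥ marginal disturbance cost through 4).
The neighbour must at least cover the nightclub's forgone profit from cutting 5→4: 141 = 141.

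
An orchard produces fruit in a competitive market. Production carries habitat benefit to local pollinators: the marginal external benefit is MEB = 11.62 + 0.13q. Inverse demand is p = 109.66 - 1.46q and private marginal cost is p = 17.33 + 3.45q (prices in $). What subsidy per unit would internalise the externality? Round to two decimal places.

subsidy = $14.45 per unit

Social marginal cost = private MC − MEB = 5.71 + 3.32q.
Set SMC = demand: 5.71 + 3.32q = 109.66 - 1.46q → q* = 21.7469.
The Pigouvian subsidy equals MEB at q*: 11.62 + 0.13×21.7469 = 14.4471.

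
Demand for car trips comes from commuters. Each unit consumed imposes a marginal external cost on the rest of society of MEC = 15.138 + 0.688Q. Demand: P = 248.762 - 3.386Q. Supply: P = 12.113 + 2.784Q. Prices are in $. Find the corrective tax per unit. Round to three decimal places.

tax = $37.360 per unit

Social marginal benefit = demand − MEC = 233.624 - 4.074Q.
Set SMB = MC: 233.624 - 4.074Q = 12.113 + 2.784Q → Q* = 32.2997.
The Pigouvian tax equals MEC at Q*: 15.138 + 0.688×32.2997 = 37.3602.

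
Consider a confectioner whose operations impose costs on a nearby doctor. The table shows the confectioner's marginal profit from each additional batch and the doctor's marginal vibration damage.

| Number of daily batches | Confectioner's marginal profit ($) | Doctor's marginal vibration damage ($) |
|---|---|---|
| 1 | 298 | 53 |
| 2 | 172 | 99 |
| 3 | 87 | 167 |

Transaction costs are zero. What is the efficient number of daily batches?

Bargaining reaches the level where marginal profit last exceeds marginal vibration damage.
That holds through level 2 (172 ≥ 99) but not at 3 (87 < 167).

2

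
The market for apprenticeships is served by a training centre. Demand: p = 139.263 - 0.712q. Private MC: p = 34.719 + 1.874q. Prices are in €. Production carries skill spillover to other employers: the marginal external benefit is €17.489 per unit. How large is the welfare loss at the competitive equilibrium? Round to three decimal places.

DWL = €59.139

Market equilibrium (private): 34.719 + 1.874q = 139.263 - 0.712q → q_m = 40.4269.
Social marginal cost = private MC − MEB = 17.230 + 1.874q.
Set SMC = demand: 17.230 + 1.874q = 139.263 - 0.712q → q* = 47.1899.
The welfare-loss triangle has base |q_m − q*| and height MEB(q_m) (the vertical gap between SMC and demand is zero at q* and MEB at q_m).
DWL = ½ × 6.7630 × 17.4890 = 59.1391.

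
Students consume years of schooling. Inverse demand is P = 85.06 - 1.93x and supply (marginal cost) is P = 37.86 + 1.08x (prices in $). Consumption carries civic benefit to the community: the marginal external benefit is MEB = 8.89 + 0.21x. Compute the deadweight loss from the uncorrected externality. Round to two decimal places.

DWL = $26.50

Market equilibrium (private): 37.86 + 1.08x = 85.06 - 1.93x → x_m = 15.6811.
Social marginal benefit = demand + MEB = 93.95 - 1.72x.
Set SMB = MC: 93.95 - 1.72x = 37.86 + 1.08x → x* = 20.0321.
Between x* and x_m the wedge SMB − MC runs linearly from 0 to MEB(x_m), so the loss is a triangle.
DWL = ½ × 4.3510 × 12.1830 = 26.5041.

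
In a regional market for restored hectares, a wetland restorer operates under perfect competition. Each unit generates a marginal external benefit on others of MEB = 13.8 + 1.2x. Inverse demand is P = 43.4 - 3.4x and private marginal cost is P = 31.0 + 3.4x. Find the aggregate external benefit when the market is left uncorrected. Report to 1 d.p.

27.2

Market equilibrium (private): 31.0 + 3.4x = 43.4 - 3.4x → x_m = 1.8235.
Total external benefit = ∫₀^{x_m} (13.8 + 1.2x) dx = 13.8×1.8235 + ½×1.2×1.8235² = 27.1594.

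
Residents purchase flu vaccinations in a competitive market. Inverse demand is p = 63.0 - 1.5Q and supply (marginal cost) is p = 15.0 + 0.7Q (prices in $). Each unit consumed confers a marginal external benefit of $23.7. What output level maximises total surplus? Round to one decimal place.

Social marginal benefit = demand + MEB = 86.7 - 1.5Q.
Set SMB = MC: 86.7 - 1.5Q = 15.0 + 0.7Q → Q* = 32.5909.

Q* = 32.6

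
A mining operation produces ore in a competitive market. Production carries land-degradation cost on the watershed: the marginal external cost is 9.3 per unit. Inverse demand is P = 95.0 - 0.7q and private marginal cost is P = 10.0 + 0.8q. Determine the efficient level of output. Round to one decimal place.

q* = 50.5

Social marginal cost = private MC + MEC = 19.3 + 0.8q.
Set SMC = demand: 19.3 + 0.8q = 95.0 - 0.7q → q* = 50.4667.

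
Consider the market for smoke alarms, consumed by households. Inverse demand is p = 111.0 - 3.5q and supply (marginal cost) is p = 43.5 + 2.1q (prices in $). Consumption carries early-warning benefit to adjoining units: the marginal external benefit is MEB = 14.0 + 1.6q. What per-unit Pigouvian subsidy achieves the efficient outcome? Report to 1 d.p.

subsidy = $46.6 per unit

Social marginal benefit = demand + MEB = 125.0 - 1.9q.
Set SMB = MC: 125.0 - 1.9q = 43.5 + 2.1q → q* = 20.3750.
The Pigouvian subsidy equals MEB at q*: 14.0 + 1.6×20.3750 = 46.6000.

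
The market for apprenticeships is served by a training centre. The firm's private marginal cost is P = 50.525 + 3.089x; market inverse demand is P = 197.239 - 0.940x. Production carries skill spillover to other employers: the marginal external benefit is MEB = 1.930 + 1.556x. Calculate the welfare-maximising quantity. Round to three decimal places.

x* = 60.107

Social marginal cost = private MC − MEB = 48.595 + 1.533x.
Set SMC = demand: 48.595 + 1.533x = 197.239 - 0.940x → x* = 60.1068.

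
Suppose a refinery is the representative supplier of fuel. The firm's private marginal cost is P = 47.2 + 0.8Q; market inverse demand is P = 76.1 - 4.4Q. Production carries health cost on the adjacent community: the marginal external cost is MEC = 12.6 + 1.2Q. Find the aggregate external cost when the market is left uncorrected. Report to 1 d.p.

88.6

Market equilibrium (private): 47.2 + 0.8Q = 76.1 - 4.4Q → Q_m = 5.5577.
Total external cost = ∫₀^{Q_m} (12.6 + 1.2Q) dQ = 12.6×5.5577 + ½×1.2×5.5577² = 88.5598.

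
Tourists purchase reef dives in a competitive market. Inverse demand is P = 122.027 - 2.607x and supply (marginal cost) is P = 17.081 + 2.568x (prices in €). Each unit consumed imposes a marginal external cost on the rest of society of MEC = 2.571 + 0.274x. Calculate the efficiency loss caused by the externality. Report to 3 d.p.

Market equilibrium (private): 17.081 + 2.568x = 122.027 - 2.607x → x_m = 20.2794.
Social marginal benefit = demand − MEC = 119.456 - 2.881x.
Set SMB = MC: 119.456 - 2.881x = 17.081 + 2.568x → x* = 18.7879.
Between x* and x_m the wedge MC − SMB runs linearly from 0 to MEC(x_m), so the loss is a triangle.
DWL = ½ × 1.4915 × 8.1276 = 6.0612.

DWL = €6.061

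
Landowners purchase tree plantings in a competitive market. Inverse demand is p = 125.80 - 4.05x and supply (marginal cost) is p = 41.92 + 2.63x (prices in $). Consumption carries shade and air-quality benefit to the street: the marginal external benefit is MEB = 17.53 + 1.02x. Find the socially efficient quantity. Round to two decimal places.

x* = 17.92

Social marginal benefit = demand + MEB = 143.33 - 3.03x.
Set SMB = MC: 143.33 - 3.03x = 41.92 + 2.63x → x* = 17.9170.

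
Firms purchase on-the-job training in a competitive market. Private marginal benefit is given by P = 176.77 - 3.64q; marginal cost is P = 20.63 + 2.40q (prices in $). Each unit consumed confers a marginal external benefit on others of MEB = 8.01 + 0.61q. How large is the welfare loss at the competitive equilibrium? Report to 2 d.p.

DWL = $52.07

Market equilibrium (private): 20.63 + 2.40q = 176.77 - 3.64q → q_m = 25.8510.
Social marginal benefit = demand + MEB = 184.78 - 3.03q.
Set SMB = MC: 184.78 - 3.03q = 20.63 + 2.40q → q* = 30.2302.
The welfare-loss triangle has base |q_m − q*| and height MEB(q_m) (the vertical gap between SMB and MC is zero at q* and MEB at q_m).
DWL = ½ × 4.3792 × 23.7791 = 52.0667.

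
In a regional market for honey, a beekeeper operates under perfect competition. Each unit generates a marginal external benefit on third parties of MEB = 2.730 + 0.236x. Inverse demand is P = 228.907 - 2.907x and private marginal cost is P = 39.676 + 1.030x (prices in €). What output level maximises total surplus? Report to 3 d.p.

Social marginal cost = private MC − MEB = 36.946 + 0.794x.
Set SMC = demand: 36.946 + 0.794x = 228.907 - 2.907x → x* = 51.8673.

x* = 51.867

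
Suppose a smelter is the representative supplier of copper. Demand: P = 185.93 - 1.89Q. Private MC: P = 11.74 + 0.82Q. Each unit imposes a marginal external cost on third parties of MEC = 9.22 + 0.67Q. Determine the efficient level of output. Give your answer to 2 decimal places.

Q* = 48.81

Social marginal cost = private MC + MEC = 20.96 + 1.49Q.
Set SMC = demand: 20.96 + 1.49Q = 185.93 - 1.89Q → Q* = 48.8077.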